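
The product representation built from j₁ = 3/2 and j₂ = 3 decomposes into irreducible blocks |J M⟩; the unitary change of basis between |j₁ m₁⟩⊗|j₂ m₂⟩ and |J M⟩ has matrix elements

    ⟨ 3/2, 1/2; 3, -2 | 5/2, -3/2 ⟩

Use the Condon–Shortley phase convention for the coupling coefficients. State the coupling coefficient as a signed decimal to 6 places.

+√(1/14) ≈ +0.267261

√[6·2!1!4!/8! · 2!1!1!5!1!4!] = √(288/7)
  +(−1)^0/∏(0,2,1,1,0,3)! = 1/12  (running 1/12)
  +(−1)^1/∏(1,1,0,0,1,4)! = -1/24  (running 1/24)
⟨..|..⟩ = √(288/7)·(1/24) = +0.267261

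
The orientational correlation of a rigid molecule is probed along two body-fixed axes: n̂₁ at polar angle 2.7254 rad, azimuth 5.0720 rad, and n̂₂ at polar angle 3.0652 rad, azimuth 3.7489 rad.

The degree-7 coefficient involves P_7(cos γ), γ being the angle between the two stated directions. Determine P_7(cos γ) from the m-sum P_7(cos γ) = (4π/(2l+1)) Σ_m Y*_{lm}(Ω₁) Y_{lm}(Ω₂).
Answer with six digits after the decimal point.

Addition theorem: P_7(cos γ) = (4π/15) Σ_m Y*_{lm}(Ω₁) Y_{lm}(Ω₂), m = −7…7:
  m=-7: Y*=-0.00052 - 0.00072j  Y=0.00000 - 0.00000j  product -0.00000 + 0.00000j
  m=-6: Y*=-0.00414 + 0.00622j  Y=0.00000 - 0.00000j  product -0.00000 + 0.00000j
  m=-5: Y*=0.03813 + 0.00882j  Y=0.00001 + 0.00000j  product 0.00000 + 0.00000j
  m=-4: Y*=-0.01863 - 0.13997j  Y=0.00019 + 0.00016j  product 0.00002 - 0.00003j
  m=-3: Y*=-0.30840 + 0.16527j  Y=0.00096 + 0.00375j  product -0.00092 - 0.00100j
  m=-2: Y*=0.40566 + 0.35523j  Y=-0.01489 + 0.04001j  product -0.02025 + 0.01094j
  m=-1: Y*=0.11520 - 0.30641j  Y=-0.24623 + 0.17111j  product 0.02407 + 0.09516j
  m=+0: Y*=0.33157 + 0.00000j  Y=-1.00507 + 0.00000j  product -0.33325 + 0.00000j
  m=+1: Y*=-0.11520 - 0.30641j  Y=0.24623 + 0.17111j  product 0.02407 - 0.09516j
  m=+2: Y*=0.40566 - 0.35523j  Y=-0.01489 - 0.04001j  product -0.02025 - 0.01094j
  m=+3: Y*=0.30840 + 0.16527j  Y=-0.00096 + 0.00375j  product -0.00092 + 0.00100j
  m=+4: Y*=-0.01863 + 0.13997j  Y=0.00019 - 0.00016j  product 0.00002 + 0.00003j
  m=+5: Y*=-0.03813 + 0.00882j  Y=-0.00001 + 0.00000j  product 0.00000 - 0.00000j
  m=+6: Y*=-0.00414 - 0.00622j  Y=0.00000 + 0.00000j  product -0.00000 - 0.00000j
  m=+7: Y*=0.00052 - 0.00072j  Y=-0.00000 - 0.00000j  product -0.00000 - 0.00000j
Accumulated sum -0.32741 - 0.00000j; after 4π/(2l+1) scaling, -0.27429 - 0.00000j ⇒ P_7 = -0.274294

-0.274294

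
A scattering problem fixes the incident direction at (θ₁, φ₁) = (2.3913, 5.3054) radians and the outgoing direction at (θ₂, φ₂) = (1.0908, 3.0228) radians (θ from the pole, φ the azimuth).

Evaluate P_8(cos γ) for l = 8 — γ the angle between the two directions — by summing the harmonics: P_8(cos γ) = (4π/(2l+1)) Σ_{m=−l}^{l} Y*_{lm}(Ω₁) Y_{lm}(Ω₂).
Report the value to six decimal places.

0.248203

Addition theorem: P_8(cos γ) = (4π/17) Σ_m Y*_{lm}(Ω₁) Y_{lm}(Ω₂), m = −8…8:
  m=-8: (+0.000763-0.024070i) × (+0.114822+0.160680i) = +0.003955-0.002641i  (running Σ = +0.003955-0.002641i)
  m=-7: (-0.087484+0.055008i) × (-0.277077-0.303909i) = +0.040957+0.011346i  (running Σ = +0.044912+0.008705i)
  m=-6: (+0.243066+0.107520i) × (+0.304917+0.263550i) = +0.045778+0.096845i  (running Σ = +0.090691+0.105549i)
  m=-5: (-0.077383-0.433776i) × (-0.033924-0.022909i) = -0.007312+0.016488i  (running Σ = +0.083378+0.122037i)
  m=-4: (-0.299250+0.289911i) × (-0.295803-0.152187i) = +0.132640-0.040215i  (running Σ = +0.216018+0.081823i)
  m=-3: (+0.050332+0.010635i) × (+0.203338+0.075697i) = +0.009429+0.005973i  (running Σ = +0.225447+0.087795i)
  m=-2: (+0.133813+0.330437i) × (+0.227186+0.055015i) = +0.012222+0.082432i  (running Σ = +0.237669+0.170227i)
  m=-1: (+0.130103-0.193052i) × (-0.266966-0.031864i) = -0.040884+0.047393i  (running Σ = +0.196785+0.217620i)
  m=0: (+0.292651-0.000000i) × (-0.197491+0.000000i) = -0.057796+0.000000i  (running Σ = +0.138989+0.217620i)
  m=1: (-0.130103-0.193052i) × (+0.266966-0.031864i) = -0.040884-0.047393i  (running Σ = +0.098104+0.170227i)
  m=2: (+0.133813-0.330437i) × (+0.227186-0.055015i) = +0.012222-0.082432i  (running Σ = +0.110326+0.087795i)
  m=3: (-0.050332+0.010635i) × (-0.203338+0.075697i) = +0.009429-0.005973i  (running Σ = +0.119755+0.081823i)
  m=4: (-0.299250-0.289911i) × (-0.295803+0.152187i) = +0.132640+0.040215i  (running Σ = +0.252395+0.122037i)
  m=5: (+0.077383-0.433776i) × (+0.033924-0.022909i) = -0.007312-0.016488i  (running Σ = +0.245083+0.105549i)
  m=6: (+0.243066-0.107520i) × (+0.304917-0.263550i) = +0.045778-0.096845i  (running Σ = +0.290861+0.008705i)
  m=7: (+0.087484+0.055008i) × (+0.277077-0.303909i) = +0.040957-0.011346i  (running Σ = +0.331818-0.002641i)
  m=8: (+0.000763+0.024070i) × (+0.114822-0.160680i) = +0.003955+0.002641i  (running Σ = +0.335773-0.000000i)
Total Σ_m = +0.335773-0.000000i. Multiply by 0.739198: +0.248203-0.000000i. P_8(cos γ) = 0.248203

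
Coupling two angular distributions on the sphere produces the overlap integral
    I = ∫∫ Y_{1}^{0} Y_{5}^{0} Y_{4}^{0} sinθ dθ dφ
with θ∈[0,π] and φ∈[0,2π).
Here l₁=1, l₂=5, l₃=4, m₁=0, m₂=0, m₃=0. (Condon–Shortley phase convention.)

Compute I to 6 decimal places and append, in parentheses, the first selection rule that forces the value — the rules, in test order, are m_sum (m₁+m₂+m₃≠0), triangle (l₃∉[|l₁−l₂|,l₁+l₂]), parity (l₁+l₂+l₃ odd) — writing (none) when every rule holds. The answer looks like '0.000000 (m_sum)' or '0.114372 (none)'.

0.245532 (none)

Rules hold: Σm=0, L=10 even, 4≤4≤6.
N = 3·11·9 = 297
Δ = 2!·0!·8!/11! = 1/495
Racah Σ t=1..1: t=1:−1/576 = -1/576
⇒ 3j(1 5 4; 0 0 0)² = 5/99, sgn -1
(m-triple is (0,0,0) — same symbol as above.)
4πI² = N·(3j₀)²·(3jₘ)² = 25/33
I = +1·√(0.757576/4π) = 0.24553200
No selection rule forces the value: the integral is nonzero (none).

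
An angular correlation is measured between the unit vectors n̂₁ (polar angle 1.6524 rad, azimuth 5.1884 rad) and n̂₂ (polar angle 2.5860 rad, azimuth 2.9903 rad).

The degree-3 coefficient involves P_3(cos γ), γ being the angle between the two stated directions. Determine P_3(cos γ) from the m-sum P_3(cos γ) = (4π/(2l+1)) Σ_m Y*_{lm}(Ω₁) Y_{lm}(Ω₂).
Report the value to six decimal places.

0.324702

Expand P_3 via completeness: Σ_{m} conj(Y_{3,m}) at Ω₁ times Y_{3,m} at Ω₂ —
  m=-3: (-0.408870+0.058771i) × (-0.055023-0.026843i) = +0.024075+0.007741i  (running Σ = +0.024075+0.007741i)
  m=-2: (+0.047999+0.067409i) × (-0.230578-0.071980i) = -0.006215-0.018998i  (running Σ = +0.017859-0.011256i)
  m=-1: (-0.142697+0.276785i) × (-0.439651-0.067028i) = +0.081289-0.112124i  (running Σ = +0.099149-0.123381i)
  m=0: (+0.090246-0.000000i) × (-0.193081+0.000000i) = -0.017425+0.000000i  (running Σ = +0.081724-0.123381i)
  m=1: (+0.142697+0.276785i) × (+0.439651-0.067028i) = +0.081289+0.112124i  (running Σ = +0.163013-0.011256i)
  m=2: (+0.047999-0.067409i) × (-0.230578+0.071980i) = -0.006215+0.018998i  (running Σ = +0.156798+0.007741i)
  m=3: (+0.408870+0.058771i) × (+0.055023-0.026843i) = +0.024075-0.007741i  (running Σ = +0.180873+0.000000i)
Accumulated sum +0.180873+0.000000i; after 4π/(2l+1) scaling, +0.324702+0.000000i ⇒ P_3 = 0.324702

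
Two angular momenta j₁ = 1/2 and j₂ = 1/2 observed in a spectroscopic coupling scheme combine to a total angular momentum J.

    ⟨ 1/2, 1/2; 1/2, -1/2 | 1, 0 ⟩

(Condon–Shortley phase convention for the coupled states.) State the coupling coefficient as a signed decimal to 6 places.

+0.707107  (= +√(1/2))

√[3·0!1!1!/3! · 1!0!0!1!1!1!] = √(1/2)
  +(−1)^0/∏(0,0,0,0,1,1)! = 1  (running 1)
⟨..|..⟩ = √(1/2)·(1) = +0.707107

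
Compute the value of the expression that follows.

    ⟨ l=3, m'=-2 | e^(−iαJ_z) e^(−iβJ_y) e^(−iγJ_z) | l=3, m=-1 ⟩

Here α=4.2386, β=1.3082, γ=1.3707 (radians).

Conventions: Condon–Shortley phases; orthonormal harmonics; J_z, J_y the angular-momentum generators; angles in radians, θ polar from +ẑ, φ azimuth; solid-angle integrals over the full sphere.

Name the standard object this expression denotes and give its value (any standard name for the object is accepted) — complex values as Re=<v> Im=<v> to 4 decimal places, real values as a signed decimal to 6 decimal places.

Wigner D-matrix element, Re=0.0970 Im=0.0437

This is a Wigner D-matrix element — the rotation-matrix element ⟨l m'| R(α,β,γ) |l m⟩ in the angular-momentum basis.
D^3_{-2,-1}(4.2386,1.3082,1.3707) = e^{-i·-2·4.2386}·d^3_{-2,-1}(1.3082)·e^{-i·-1·1.3707}. Compute d first:
c=cos(1.308200/2)=0.793596, s=sin(1.308200/2)=0.608445; N=√[1·120·2·24]=75.894664
k: max(0,(-1)−(-2))=1 … min(3+(-1),3−(-2))=2
  k=1: (−1)^0·75.8947/(24)·0.7936^5·0.6084^1 = +0.605645
  k=2: (−1)^1·75.8947/(12)·0.7936^3·0.6084^3 = -0.712021
d^3_{-2,-1}(1.3082) = +0.605645 -0.712021 = -0.106375
Phases: e^{-i·(-2)·4.2386}=-0.583652+0.812004i, e^{-i·(-1)·1.3707}=+0.198764+0.980047i ⇒ D=+0.096994+0.043679i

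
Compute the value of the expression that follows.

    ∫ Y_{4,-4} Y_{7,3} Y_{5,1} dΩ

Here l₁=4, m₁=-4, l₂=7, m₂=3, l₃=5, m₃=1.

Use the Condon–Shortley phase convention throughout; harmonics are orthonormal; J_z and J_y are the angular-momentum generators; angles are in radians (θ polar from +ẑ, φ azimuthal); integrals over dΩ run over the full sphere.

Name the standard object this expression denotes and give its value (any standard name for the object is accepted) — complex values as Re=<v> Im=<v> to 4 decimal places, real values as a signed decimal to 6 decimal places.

Gaunt coefficient, +0.147559

This is a Gaunt coefficient — the integral of a triple product of spherical harmonics over the sphere.
Checks pass: Σm=0; 16 even; l₃=5∈[3,11].
(2·4+1)(2·7+1)(2·5+1) = 1485
Δ: 6! 2! 8! / 17! → 1/6126120
sum: t=2:+1/69120 t=3:−1/20736 t=4:+1/69120 = -1/51840
3j²(4 7 5; 0 0 0) = Δ·Π!·Σ² = 280/21879  (sign +1)
sum: t=6:+1/829440 = 1/829440
3j²(4 7 5; -4 3 1) = Δ·Π!·Σ² = 35/2431  (sign +1)
combine: 4πI² = 1485·280/21879·35/2431 = 147000/537251
take √, sign +1: I = 0.14755880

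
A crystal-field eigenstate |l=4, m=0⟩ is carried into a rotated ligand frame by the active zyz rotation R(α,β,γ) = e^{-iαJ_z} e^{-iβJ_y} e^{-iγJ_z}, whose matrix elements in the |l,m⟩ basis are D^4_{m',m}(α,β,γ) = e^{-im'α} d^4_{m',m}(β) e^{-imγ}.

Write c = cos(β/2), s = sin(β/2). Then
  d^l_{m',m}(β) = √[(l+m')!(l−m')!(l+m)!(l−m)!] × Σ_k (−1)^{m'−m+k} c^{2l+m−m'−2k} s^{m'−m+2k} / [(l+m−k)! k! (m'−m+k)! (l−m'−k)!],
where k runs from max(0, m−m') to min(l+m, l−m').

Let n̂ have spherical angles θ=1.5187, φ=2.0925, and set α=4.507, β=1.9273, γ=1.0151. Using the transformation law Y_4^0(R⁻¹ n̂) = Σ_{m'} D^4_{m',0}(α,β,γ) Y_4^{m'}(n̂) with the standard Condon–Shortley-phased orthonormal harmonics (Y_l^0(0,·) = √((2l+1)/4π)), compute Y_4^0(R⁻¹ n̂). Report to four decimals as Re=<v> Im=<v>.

Re=-0.3353 Im=0.0000

Need the full column D^4_{m',0} for m'=−4..4 at α=4.5070, β=1.9273, γ=1.0151.
cos(β/2)=0.570526, sin(β/2)=0.821279
d^4_{-4,0}: single k=4 term ⇒ +0.403288;  D = +0.274672-0.295290i
d^4_{-3,0}: k∈[3..4] ⇒ +0.396200 -0.821004 = -0.424804;  D = -0.245499-0.346683i
d^4_{-2,0}: k∈[2..4] ⇒ +0.220677 -1.219427 +0.947585 = -0.051166;  D = +0.046910-0.020432i
d^4_{-1,0}: k∈[1..4] ⇒ +0.072266 -0.898497 +1.861863 -0.643024 = +0.392607;  D = -0.080071-0.384355i
d^4_{0,0}: k∈[0..4] ⇒ +0.011225 -0.372182 +1.735276 -1.598147 +0.206980 = -0.016848;  D = -0.016848+0.000000i
d^4_{1,0}: k∈[0..3] ⇒ -0.072266 +0.898497 -1.861863 +0.643024 = -0.392607;  D = +0.080071-0.384355i
d^4_{2,0}: k∈[0..2] ⇒ +0.220677 -1.219427 +0.947585 = -0.051166;  D = +0.046910+0.020432i
d^4_{3,0}: k∈[0..1] ⇒ -0.396200 +0.821004 = +0.424804;  D = +0.245499-0.346683i
d^4_{4,0}: single k=0 term ⇒ +0.403288;  D = +0.274672+0.295290i
Y_4^{m'}(θ=1.5187,φ=2.0925) and Σ D·Y over m':
  (+0.2747-0.2953i)·(-0.2172-0.3828i)  (-0.2455-0.3467i)·(+0.0649+0.0004i)  (+0.0469-0.0204i)·(+0.1647-0.2828i)  (-0.0801-0.3844i)·(+0.0365+0.0636i)  (-0.0168+0.0000i)·(+0.3088+0.0000i)  (+0.0801-0.3844i)·(-0.0365+0.0636i)  (+0.0469+0.0204i)·(+0.1647+0.2828i)  (+0.2455-0.3467i)·(-0.0649+0.0004i)  (+0.2747+0.2953i)·(-0.2172+0.3828i)
Y_4^0(R⁻¹ n̂) = -0.335290+0.000000i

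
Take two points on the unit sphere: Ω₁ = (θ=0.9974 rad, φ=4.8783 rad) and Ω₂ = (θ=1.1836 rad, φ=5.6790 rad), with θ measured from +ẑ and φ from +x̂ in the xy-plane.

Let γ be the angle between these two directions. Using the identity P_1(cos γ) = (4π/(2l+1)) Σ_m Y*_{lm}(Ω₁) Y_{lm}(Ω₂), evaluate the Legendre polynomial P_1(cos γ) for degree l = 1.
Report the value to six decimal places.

Expand P_1 via completeness: Σ_{m} conj(Y_{1,m}) at Ω₁ times Y_{1,m} at Ω₂ —
  term(m=-1) = (0.064644, -0.066653)   from Y*(Ω₁)=(0.047933, -0.286252), Y(Ω₂)=(0.263281, 0.181743)
  term(m=+0) = (0.048902, 0.000000)   from Y*(Ω₁)=(0.265061, -0.000000), Y(Ω₂)=(0.184493, 0.000000)
  term(m=+1) = (0.064644, 0.066653)   from Y*(Ω₁)=(-0.047933, -0.286252), Y(Ω₂)=(-0.263281, 0.181743)
Total Σ_m = (0.178190, 0.000000). Multiply by 4.188790: (0.746400, 0.000000). P_1(cos γ) = 0.746400

0.746400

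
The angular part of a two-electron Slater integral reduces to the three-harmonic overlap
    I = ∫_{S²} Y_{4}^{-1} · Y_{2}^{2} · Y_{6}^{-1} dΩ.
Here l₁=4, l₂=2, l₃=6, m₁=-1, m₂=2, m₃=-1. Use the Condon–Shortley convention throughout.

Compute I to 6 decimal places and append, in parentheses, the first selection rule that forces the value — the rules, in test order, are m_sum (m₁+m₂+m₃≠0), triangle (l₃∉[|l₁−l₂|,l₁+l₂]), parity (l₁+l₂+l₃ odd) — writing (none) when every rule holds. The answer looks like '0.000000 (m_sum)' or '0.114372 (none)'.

m-sum 0 ✓  L=12 even ✓  2≤6≤6 ✓
Π(2lᵢ+1) = 9×5×13 = 585
triangle coeff Δ(4,2,6) = 1/6435
Σ_t [0,0]: t=0:+1/2304 = 1/2304
(3j)²=5/143 [(4 2 6; 0 0 0)], sign=+1
Σ_t [0,0]: t=0:+1/17280 = 1/17280
(3j)²=7/1287 [(4 2 6; -1 2 -1)], sign=-1
⇒ 4πI² = 175/1573
I = (-1)√(175/1573/(4π)) = -0.09409136
No selection rule forces the value: the integral is nonzero (none).

-0.094091 (none)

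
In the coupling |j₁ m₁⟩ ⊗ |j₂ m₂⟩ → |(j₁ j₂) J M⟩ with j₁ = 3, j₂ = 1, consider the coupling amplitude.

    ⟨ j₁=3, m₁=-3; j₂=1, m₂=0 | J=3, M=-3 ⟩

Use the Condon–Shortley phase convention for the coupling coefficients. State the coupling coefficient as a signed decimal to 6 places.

−√(3/4) ≈ -0.866025

√[7·1!5!1!/8! · 0!6!1!1!0!6!] = √(10800)
  +(−1)^1/∏(1,0,5,0,0,1)! = -1/120  (running -1/120)
⟨..|..⟩ = √(10800)·(-1/120) = -0.866025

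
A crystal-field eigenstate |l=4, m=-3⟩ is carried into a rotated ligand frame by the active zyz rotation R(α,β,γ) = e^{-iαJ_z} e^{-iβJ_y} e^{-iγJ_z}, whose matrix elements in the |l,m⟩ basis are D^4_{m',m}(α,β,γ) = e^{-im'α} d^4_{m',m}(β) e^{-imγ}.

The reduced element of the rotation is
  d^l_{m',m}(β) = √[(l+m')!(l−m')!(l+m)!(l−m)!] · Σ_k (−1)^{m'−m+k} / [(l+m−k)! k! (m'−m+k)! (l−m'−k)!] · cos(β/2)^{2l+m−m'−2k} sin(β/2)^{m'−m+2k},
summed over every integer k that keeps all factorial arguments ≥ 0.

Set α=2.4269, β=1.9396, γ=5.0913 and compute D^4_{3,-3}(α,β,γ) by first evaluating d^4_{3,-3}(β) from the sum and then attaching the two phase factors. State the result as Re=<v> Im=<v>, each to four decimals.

First d^4_{3,-3}(β=1.9396), then the phase factors e^{-i(3)α} and e^{-i(-3)γ}:
Half-angle: c=0.565464, s=0.824773. N=√(5040·1·1·5040)=5040.000000
Admissible k: 0..1 (factorial args all ≥0)
  k=0: (−1)^6·5040.0000/(720)·0.5655^2·0.8248^6 = +0.704554
  k=1: (−1)^7·5040.0000/(5040)·0.5655^0·0.8248^8 = -0.214128
d^4_{3,-3}(1.9396) = +0.704554 -0.214128 = +0.490426
Attach z-rotation phases: D = e^{-i(3)(2.4269)}·(+0.490426)·e^{-i(-3)(5.0913)} = -0.068056+0.485681i

Re=-0.0681 Im=0.4857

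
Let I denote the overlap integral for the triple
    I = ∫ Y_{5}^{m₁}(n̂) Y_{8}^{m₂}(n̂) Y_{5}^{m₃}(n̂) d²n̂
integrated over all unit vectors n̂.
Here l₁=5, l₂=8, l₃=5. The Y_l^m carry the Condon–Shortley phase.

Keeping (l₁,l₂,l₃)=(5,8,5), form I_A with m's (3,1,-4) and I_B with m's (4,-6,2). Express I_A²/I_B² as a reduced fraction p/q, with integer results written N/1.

208/11

Shared (l₁,l₂,l₃)=(5,8,5): N and (l;000)² cancel in I_A²/I_B².
A: Δ = 8!·2!·8!/19! = 1/37413090; Racah Σ t=1..2: t=1:−1/203212800 t=2:+1/14515200 = 13/203212800; ⇒ 3j(5 8 5; 3 1 -4)² = 104/17765, sgn -1
B: Δ = 8!·2!·8!/19! = 1/37413090; Racah Σ t=0..1: t=0:+1/58060800 t=1:−1/50803200 = -1/406425600; ⇒ 3j(5 8 5; 4 -6 2)² = 1/3230, sgn +1
I_A²/I_B² = (104/17765)/(1/3230) = 208/11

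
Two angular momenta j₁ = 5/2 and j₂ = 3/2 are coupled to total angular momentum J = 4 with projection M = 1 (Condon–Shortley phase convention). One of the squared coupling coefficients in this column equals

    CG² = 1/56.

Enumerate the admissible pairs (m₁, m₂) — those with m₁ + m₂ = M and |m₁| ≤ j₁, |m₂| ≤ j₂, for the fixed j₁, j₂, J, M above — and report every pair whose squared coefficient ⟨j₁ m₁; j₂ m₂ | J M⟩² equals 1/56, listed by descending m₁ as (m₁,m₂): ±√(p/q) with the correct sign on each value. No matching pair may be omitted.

(5/2,-3/2): +√(1/56)

Admissible pairs with m₁+m₂ = M = 1: (-1/2,3/2), (1/2,1/2), (3/2,-1/2), (5/2,-3/2)
  (m₁,m₂)=(5/2,-3/2): CG² = 1/56, CG = +√(1/56)   ← matches the target
  (m₁,m₂)=(3/2,-1/2): CG² = 15/56, CG = +√(15/56)
  (m₁,m₂)=(1/2,1/2): CG² = 15/28, CG = +√(15/28)
  (m₁,m₂)=(-1/2,3/2): CG² = 5/28, CG = +√(5/28)
Pairs with CG² = 1/56: (5/2,-3/2): +√(1/56)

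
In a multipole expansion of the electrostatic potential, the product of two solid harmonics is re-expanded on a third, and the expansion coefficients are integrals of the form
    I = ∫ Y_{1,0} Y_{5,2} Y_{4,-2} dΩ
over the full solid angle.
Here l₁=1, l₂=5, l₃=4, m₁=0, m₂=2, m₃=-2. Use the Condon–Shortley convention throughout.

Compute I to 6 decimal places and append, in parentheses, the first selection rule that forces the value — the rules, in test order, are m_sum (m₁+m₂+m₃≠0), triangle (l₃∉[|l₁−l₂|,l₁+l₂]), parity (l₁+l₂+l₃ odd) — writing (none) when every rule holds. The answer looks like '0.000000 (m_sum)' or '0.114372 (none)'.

0.225034 (none)

Checks pass: Σm=0; 10 even; l₃=4∈[4,6].
(2·1+1)(2·5+1)(2·4+1) = 297
Δ: 2! 0! 8! / 11! → 1/495
sum: t=1:−1/576 = -1/576
3j²(1 5 4; 0 0 0) = Δ·Π!·Σ² = 5/99  (sign -1)
sum: t=1:−1/1440 = -1/1440
3j²(1 5 4; 0 2 -2) = Δ·Π!·Σ² = 7/165  (sign -1)
combine: 4πI² = 297·5/99·7/165 = 7/11
take √, sign +1: I = 0.22503380
No selection rule forces the value: the integral is nonzero (none).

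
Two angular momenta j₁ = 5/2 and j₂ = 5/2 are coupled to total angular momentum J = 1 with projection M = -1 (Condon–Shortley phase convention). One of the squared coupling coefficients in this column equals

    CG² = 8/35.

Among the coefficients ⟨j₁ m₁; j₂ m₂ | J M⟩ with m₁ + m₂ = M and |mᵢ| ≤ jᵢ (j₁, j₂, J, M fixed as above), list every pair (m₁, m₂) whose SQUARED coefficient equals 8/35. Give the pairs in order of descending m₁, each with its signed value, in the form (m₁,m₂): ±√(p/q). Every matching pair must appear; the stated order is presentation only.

(1/2,-3/2): −√(8/35); (-3/2,1/2): −√(8/35)

Admissible pairs with m₁+m₂ = M = -1: (-5/2,3/2), (-3/2,1/2), (-1/2,-1/2), (1/2,-3/2), (3/2,-5/2)
  (m₁,m₂)=(3/2,-5/2): CG² = 1/7, CG = +√(1/7)
  (m₁,m₂)=(1/2,-3/2): CG² = 8/35, CG = −√(8/35)   ← matches the target
  (m₁,m₂)=(-1/2,-1/2): CG² = 9/35, CG = +√(9/35)
  (m₁,m₂)=(-3/2,1/2): CG² = 8/35, CG = −√(8/35)   ← matches the target
  (m₁,m₂)=(-5/2,3/2): CG² = 1/7, CG = +√(1/7)
Pairs with CG² = 8/35: (1/2,-3/2): −√(8/35); (-3/2,1/2): −√(8/35)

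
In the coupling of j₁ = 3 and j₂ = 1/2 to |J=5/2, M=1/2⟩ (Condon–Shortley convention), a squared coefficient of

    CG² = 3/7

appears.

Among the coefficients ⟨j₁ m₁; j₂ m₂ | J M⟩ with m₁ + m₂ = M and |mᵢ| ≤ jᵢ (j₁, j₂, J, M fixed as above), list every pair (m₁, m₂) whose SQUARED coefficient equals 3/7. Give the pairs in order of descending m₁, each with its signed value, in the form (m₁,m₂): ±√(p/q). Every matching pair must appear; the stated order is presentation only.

Admissible pairs with m₁+m₂ = M = 1/2: (0,1/2), (1,-1/2)
  (m₁,m₂)=(1,-1/2): CG² = 4/7, CG = +√(4/7)
  (m₁,m₂)=(0,1/2): CG² = 3/7, CG = −√(3/7)   ← matches the target
Pairs with CG² = 3/7: (0,1/2): −√(3/7)

(0,1/2): −√(3/7)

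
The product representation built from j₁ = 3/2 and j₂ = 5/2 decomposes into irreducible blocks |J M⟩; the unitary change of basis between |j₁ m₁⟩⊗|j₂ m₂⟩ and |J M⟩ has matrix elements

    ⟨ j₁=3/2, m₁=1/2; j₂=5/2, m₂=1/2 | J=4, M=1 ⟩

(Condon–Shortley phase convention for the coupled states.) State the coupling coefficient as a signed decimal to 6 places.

√[9·0!3!5!/9! · 2!1!3!2!5!3!] = √(2160/7)
  +(−1)^0/∏(0,0,1,3,2,2)! = 1/24  (running 1/24)
⟨..|..⟩ = √(2160/7)·(1/24) = +0.731925

+0.731925  (= +√(15/28))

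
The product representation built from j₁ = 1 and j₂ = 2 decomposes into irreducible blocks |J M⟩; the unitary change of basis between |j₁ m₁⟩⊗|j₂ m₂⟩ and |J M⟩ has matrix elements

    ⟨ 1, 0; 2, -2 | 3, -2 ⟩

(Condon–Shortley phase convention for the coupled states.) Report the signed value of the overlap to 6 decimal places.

+√(1/3) ≈ +0.577350

triangle: 0!·2!·4!/7! = 48/5040
(j±m)!: 1!·1!·0!·4!·1!·5! = 2880
prefactor² = (2J+1)·Δ·N² = 192
  k=0: +1/(0!·0!·1!·0!·1!·4!) = 1/24
Σ = 1/24  ⇒  CG² = 192·(1/24)² = 1/3
CG = +√(1/3) = +0.577350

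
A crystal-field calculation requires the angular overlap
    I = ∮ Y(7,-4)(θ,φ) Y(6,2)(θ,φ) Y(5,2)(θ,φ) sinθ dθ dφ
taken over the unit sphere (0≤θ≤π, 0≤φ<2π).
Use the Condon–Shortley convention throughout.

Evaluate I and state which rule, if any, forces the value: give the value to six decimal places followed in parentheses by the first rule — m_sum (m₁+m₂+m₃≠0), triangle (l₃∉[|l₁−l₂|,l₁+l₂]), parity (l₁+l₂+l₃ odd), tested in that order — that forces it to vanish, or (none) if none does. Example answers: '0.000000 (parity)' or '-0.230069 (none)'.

0.116075 (none)

Checks pass: Σm=0; 18 even; l₃=5∈[1,13].
(2·7+1)(2·6+1)(2·5+1) = 2145
Δ: 8! 6! 4! / 19! → 1/174594420
sum: t=2:+1/4147200 t=3:−1/207360 t=4:+1/82944 t=5:−1/207360 t=6:+1/4147200 = 1/345600
3j²(7 6 5; 0 0 0) = Δ·Π!·Σ² = 420/46189  (sign -1)
sum: t=5:−1/3110400 t=6:+1/691200 t=7:−1/1451520 t=8:+1/34836480 = 1/2150400
3j²(7 6 5; -4 2 2) = Δ·Π!·Σ² = 729/83980  (sign -1)
combine: 4πI² = 2145·420/46189·729/83980 = 229635/1356277
take √, sign +1: I = 0.11607533
No selection rule forces the value: the integral is nonzero (none).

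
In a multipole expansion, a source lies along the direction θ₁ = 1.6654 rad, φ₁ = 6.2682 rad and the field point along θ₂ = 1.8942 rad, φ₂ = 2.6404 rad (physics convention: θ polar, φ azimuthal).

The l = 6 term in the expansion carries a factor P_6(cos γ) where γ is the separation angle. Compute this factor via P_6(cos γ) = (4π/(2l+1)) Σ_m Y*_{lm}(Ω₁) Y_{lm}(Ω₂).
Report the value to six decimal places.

-0.397859

Term-by-term m-sum for l=6 (normalisation 4π/13 = 0.966644):
  [-6]  conj(Y_{6,-6})(Ω₁) = (0.468368, -0.042226) ; Y_{6,-6}(Ω₂) = (-0.347836, 0.047046) ; Δ = (-0.160928, 0.036722)
  [-5]  conj(Y_{6,-5})(Ω₁) = (-0.154142, 0.011571) ; Y_{6,-5}(Ω₂) = (-0.327945, 0.241949) ; Δ = (0.047751, -0.041089)
  [-4]  conj(Y_{6,-4})(Ω₁) = (-0.315477, 0.018933) ; Y_{6,-4}(Ω₂) = (-0.013451, 0.029023) ; Δ = (0.003694, -0.009411)
  [-3]  conj(Y_{6,-3})(Ω₁) = (0.175994, -0.007917) ; Y_{6,-3}(Ω₂) = (-0.022389, -0.332582) ; Δ = (-0.006574, -0.058355)
  [-2]  conj(Y_{6,-2})(Ω₁) = (0.271670, -0.008145) ; Y_{6,-2}(Ω₂) = (-0.075859, -0.118766) ; Δ = (-0.021576, -0.031647)
  [-1]  conj(Y_{6,-1})(Ω₁) = (-0.183421, 0.002749) ; Y_{6,-1}(Ω₂) = (0.251136, 0.137586) ; Δ = (-0.046442, -0.024546)
  [+0]  conj(Y_{6,0})(Ω₁) = (-0.259870, -0.000000) ; Y_{6,0}(Ω₂) = (0.167149, 0.000000) ; Δ = (-0.043437, -0.000000)
  [+1]  conj(Y_{6,1})(Ω₁) = (0.183421, 0.002749) ; Y_{6,1}(Ω₂) = (-0.251136, 0.137586) ; Δ = (-0.046442, 0.024546)
  [+2]  conj(Y_{6,2})(Ω₁) = (0.271670, 0.008145) ; Y_{6,2}(Ω₂) = (-0.075859, 0.118766) ; Δ = (-0.021576, 0.031647)
  [+3]  conj(Y_{6,3})(Ω₁) = (-0.175994, -0.007917) ; Y_{6,3}(Ω₂) = (0.022389, -0.332582) ; Δ = (-0.006574, 0.058355)
  [+4]  conj(Y_{6,4})(Ω₁) = (-0.315477, -0.018933) ; Y_{6,4}(Ω₂) = (-0.013451, -0.029023) ; Δ = (0.003694, 0.009411)
  [+5]  conj(Y_{6,5})(Ω₁) = (0.154142, 0.011571) ; Y_{6,5}(Ω₂) = (0.327945, 0.241949) ; Δ = (0.047751, 0.041089)
  [+6]  conj(Y_{6,6})(Ω₁) = (0.468368, 0.042226) ; Y_{6,6}(Ω₂) = (-0.347836, -0.047046) ; Δ = (-0.160928, -0.036722)
Σ over m = (-0.411588, 0.000000); ×(4π/13) → (-0.397859, 0.000000). Real part: -0.397859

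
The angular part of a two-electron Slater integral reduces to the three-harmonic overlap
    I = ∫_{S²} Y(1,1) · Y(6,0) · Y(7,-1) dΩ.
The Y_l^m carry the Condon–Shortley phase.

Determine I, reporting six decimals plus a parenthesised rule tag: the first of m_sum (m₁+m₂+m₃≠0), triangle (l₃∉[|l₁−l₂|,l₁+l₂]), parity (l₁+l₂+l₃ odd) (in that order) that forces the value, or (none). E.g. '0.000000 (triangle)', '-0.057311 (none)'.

Rules hold: Σm=0, L=14 even, 5≤7≤7.
N = 3·13·15 = 585
Δ = 0!·2!·12!/15! = 1/1365
Racah Σ t=0..0: t=0:+1/518400 = 1/518400
⇒ 3j(1 6 7; 0 0 0)² = 7/195, sgn -1
Racah Σ t=0..0: t=0:+1/1036800 = 1/1036800
⇒ 3j(1 6 7; 1 0 -1)² = 4/195, sgn +1
4πI² = N·(3j₀)²·(3jₘ)² = 28/65
I = -1·√(0.430769/4π) = -0.18514731
No selection rule forces the value: the integral is nonzero (none).

-0.185147 (none)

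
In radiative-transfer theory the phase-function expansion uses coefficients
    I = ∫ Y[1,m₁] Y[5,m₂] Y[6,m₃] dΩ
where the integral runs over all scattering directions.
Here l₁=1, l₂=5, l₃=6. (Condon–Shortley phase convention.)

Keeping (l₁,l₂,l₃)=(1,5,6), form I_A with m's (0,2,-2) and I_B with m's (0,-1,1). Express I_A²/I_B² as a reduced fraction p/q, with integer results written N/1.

32/35

Same 1,5,6: normalisation and zero-m 3j drop out of the ratio.
A: Δ: 0! 2! 10! / 13! → 1/858; sum: t=0:+1/30240 = 1/30240; 3j²(1 5 6; 0 2 -2) = Δ·Π!·Σ² = 16/429  (sign +1)
B: Δ: 0! 2! 10! / 13! → 1/858; sum: t=0:+1/17280 = 1/17280; 3j²(1 5 6; 0 -1 1) = Δ·Π!·Σ² = 35/858  (sign -1)
I_A²/I_B² = (16/429)/(35/858) = 32/35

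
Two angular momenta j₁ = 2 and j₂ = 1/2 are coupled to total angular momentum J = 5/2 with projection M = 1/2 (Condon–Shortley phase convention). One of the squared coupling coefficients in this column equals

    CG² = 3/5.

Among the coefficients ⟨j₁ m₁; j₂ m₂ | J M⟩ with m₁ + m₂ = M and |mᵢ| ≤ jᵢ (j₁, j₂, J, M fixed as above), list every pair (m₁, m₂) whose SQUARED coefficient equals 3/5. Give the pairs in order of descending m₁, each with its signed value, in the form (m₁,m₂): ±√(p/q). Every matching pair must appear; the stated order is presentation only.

Admissible pairs with m₁+m₂ = M = 1/2: (0,1/2), (1,-1/2)
  (m₁,m₂)=(1,-1/2): CG² = 2/5, CG = +√(2/5)
  (m₁,m₂)=(0,1/2): CG² = 3/5, CG = +√(3/5)   ← matches the target
Pairs with CG² = 3/5: (0,1/2): +√(3/5)

(0,1/2): +√(3/5)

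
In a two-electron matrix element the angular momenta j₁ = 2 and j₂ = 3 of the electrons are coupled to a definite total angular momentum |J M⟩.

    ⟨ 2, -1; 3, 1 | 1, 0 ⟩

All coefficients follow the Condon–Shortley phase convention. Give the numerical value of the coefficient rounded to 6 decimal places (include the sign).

-0.478091  (= −√(8/35))

j₁+j₂−J=4  J+j₁−j₂=0  J−j₁+j₂=2  j₁+j₂+J+1=7
(j₁±m₁, j₂±m₂, J±M) = (1,3,4,2,1,1)
P² = 288/35
sum k=3..3:
  [3] −1/6 = -1/6
S = -1/6
C² = P²·S² = 8/35 ; C = -0.478091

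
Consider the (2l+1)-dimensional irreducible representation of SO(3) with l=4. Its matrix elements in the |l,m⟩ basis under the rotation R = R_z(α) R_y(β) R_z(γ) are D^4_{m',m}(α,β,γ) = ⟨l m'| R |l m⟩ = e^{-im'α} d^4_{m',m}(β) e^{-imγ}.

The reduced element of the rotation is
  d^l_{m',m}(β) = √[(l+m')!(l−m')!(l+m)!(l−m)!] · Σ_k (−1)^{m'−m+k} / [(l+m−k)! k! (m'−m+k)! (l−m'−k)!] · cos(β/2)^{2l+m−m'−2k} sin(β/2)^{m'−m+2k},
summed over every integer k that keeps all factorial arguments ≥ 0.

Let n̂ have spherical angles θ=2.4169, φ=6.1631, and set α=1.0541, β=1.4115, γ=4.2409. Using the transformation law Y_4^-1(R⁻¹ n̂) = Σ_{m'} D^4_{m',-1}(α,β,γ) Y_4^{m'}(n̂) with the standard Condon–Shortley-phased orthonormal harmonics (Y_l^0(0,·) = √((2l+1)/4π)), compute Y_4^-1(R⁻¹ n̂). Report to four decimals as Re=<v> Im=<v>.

Re=-0.0347 Im=0.1773

Need the full column D^4_{m',-1} for m'=−4..4 at α=1.0541, β=1.4115, γ=4.2409.
cos(β/2)=0.761125, sin(β/2)=0.648605
d^4_{-4,-1}: single k=3 term ⇒ +0.521573;  D = -0.295929+0.429493i
d^4_{-3,-1}: k∈[2..3] ⇒ +0.649184 -0.785714 = -0.136530;  D = -0.059482-0.122892i
d^4_{-2,-1}: k∈[1..3] ⇒ +0.407202 -1.478522 +0.715788 = -0.355532;  D = -0.354760-0.023418i
d^4_{-1,-1}: k∈[0..3] ⇒ +0.112629 -1.226842 +1.781832 -0.431314 = +0.236305;  D = +0.130016-0.197321i
d^4_{0,-1}: k∈[0..3] ⇒ -0.429228 +1.870198 -1.358112 +0.164374 = +0.247231;  D = -0.112296-0.220257i
d^4_{1,-1}: k∈[0..3] ⇒ +0.817895 -1.781832 +0.646971 -0.031321 = -0.348288;  D = +0.347932+0.015740i
d^4_{2,-1}: k∈[0..2] ⇒ -0.985681 +1.073682 -0.155939 = -0.067938;  D = +0.036197-0.057492i
d^4_{3,-1}: k∈[0..1] ⇒ +0.785714 -0.342345 = +0.443369;  D = +0.209520+0.390740i
d^4_{4,-1}: single k=0 term ⇒ -0.378759;  D = -0.378646-0.009279i
Y_4^{m'}(θ=2.4169,φ=6.1631) and Σ D·Y over m':
  (-0.2959+0.4295i)·(+0.0758+0.0395i)  (-0.0595-0.1229i)·(-0.2555-0.0962i)  (-0.3548-0.0234i)·(+0.4175+0.1022i)  (+0.1300-0.1973i)·(-0.2154-0.0260i)  (-0.1123-0.2203i)·(-0.2982+0.0000i)  (+0.3479+0.0157i)·(+0.2154-0.0260i)  (+0.0362-0.0575i)·(+0.4175-0.1022i)  (+0.2095+0.3907i)·(+0.2555-0.0962i)  (-0.3786-0.0093i)·(+0.0758-0.0395i)
Y_4^-1(R⁻¹ n̂) = -0.034732+0.177287i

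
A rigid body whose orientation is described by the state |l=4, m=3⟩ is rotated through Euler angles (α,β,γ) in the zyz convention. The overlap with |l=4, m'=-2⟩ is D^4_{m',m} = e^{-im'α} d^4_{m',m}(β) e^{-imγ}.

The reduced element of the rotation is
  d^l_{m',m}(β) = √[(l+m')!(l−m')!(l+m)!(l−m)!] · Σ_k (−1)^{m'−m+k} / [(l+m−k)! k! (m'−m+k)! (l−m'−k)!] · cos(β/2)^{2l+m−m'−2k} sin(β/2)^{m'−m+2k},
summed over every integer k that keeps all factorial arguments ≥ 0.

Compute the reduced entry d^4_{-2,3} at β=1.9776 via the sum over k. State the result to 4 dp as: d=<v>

d=0.1746

d^4_{-2,3}(β=1.9776) via the finite sum:
c=cos(1.977600/2)=0.549693, s=sin(1.977600/2)=0.835367; N=√[2·720·5040·1]=2693.993318
k∈{5,6} keeps every argument non-negative
  k=5: (−1)^0·2693.9933/(240)·0.5497^3·0.8354^5 = +0.758458
  k=6: (−1)^1·2693.9933/(720)·0.5497^1·0.8354^7 = -0.583882
d^4_{-2,3}(1.9776) = +0.758458 -0.583882 = +0.174576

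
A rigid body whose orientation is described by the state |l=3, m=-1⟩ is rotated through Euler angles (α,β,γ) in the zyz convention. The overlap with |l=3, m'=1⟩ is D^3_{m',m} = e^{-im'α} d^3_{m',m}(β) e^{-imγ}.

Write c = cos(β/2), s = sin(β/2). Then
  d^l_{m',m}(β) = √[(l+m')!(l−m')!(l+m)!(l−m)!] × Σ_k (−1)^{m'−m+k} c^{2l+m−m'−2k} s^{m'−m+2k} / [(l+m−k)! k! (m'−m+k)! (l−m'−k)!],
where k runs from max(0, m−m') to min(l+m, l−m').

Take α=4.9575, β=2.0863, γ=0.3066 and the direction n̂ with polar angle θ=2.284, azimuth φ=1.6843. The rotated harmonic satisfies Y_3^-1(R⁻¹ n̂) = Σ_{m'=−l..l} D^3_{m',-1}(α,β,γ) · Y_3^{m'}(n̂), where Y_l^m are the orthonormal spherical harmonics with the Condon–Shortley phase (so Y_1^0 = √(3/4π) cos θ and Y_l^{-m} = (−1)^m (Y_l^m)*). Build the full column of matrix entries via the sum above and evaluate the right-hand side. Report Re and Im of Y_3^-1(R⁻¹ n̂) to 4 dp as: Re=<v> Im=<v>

Re=-0.1364 Im=-0.0278

Need the full column D^3_{m',-1} for m'=−3..3 at α=4.9575, β=2.0863, γ=0.3066.
cos(β/2)=0.503501, sin(β/2)=0.863995
d^3_{-3,-1}: single k=2 term ⇒ +0.185810;  D = -0.160425+0.093751i
d^3_{-2,-1}: k∈[1..2] ⇒ +0.088412 -0.520672 = -0.432260;  D = +0.302142+0.309126i
d^3_{-1,-1}: k∈[0..2] ⇒ +0.016293 -0.383808 +0.847610 = +0.480095;  D = +0.251640-0.408863i
d^3_{0,-1}: k∈[0..2] ⇒ -0.096851 +0.855552 -0.839742 = -0.081042;  D = -0.077262-0.024460i
d^3_{1,-1}: k∈[0..2] ⇒ +0.287856 -1.130147 +0.415974 = -0.426317;  D = +0.026197-0.425512i
d^3_{2,-1}: k∈[0..1] ⇒ -0.520672 +0.766576 = +0.245904;  D = -0.241770+0.044900i
d^3_{3,-1}: single k=0 term ⇒ +0.547130;  D = -0.227452-0.497611i
Y_3^{m'}(θ=2.284,φ=1.6843) and Σ D·Y over m':
  (-0.1604+0.0938i)·(+0.0603+0.1701i)  (+0.3021+0.3091i)·(+0.3726-0.0861i)  (+0.2516-0.4089i)·(-0.0316-0.2769i)  (-0.0773-0.0245i)·(+0.2099+0.0000i)  (+0.0262-0.4255i)·(+0.0316-0.2769i)  (-0.2418+0.0449i)·(+0.3726+0.0861i)  (-0.2275-0.4976i)·(-0.0603+0.1701i)
Y_3^-1(R⁻¹ n̂) = -0.136400-0.027832i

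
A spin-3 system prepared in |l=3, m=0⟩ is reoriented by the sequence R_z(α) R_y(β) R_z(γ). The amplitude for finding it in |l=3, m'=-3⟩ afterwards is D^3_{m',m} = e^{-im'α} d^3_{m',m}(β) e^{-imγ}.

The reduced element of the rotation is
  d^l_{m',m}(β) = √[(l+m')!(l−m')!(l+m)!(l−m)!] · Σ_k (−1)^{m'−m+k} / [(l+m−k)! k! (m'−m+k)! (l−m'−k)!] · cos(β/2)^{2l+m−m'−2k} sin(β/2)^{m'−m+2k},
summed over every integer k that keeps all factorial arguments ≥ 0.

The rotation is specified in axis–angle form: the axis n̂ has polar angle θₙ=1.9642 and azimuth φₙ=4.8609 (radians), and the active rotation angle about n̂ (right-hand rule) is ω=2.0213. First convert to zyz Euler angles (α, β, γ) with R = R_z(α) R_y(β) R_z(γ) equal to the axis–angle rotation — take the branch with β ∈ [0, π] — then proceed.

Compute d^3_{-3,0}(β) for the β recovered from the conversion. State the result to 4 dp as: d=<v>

Axis–angle → zyz. n̂ = (sinθₙcosφₙ, sinθₙsinφₙ, cosθₙ) = (+0.136663, -0.913443, -0.383334), ω = 2.0213.
R = I cosω + sinω [n̂]ₓ + (1−cosω) n̂n̂ᵀ gives
  R = [-0.408610, +0.165900, -0.897505; -0.524277, +0.762263, +0.379590; +0.747109, +0.625645, -0.224491]
β = atan2(√(R₁₃²+R₂₃²), R₃₃) = 1.797217; α = atan2(R₂₃, R₁₃) mod 2π = 2.741468; γ = atan2(R₃₂, −R₃₁) mod 2π = 2.444446
d^3_{-3,0}(β=1.7972) via the finite sum:
c=cos(1.797217/2)=0.622699, s=sin(1.797217/2)=0.782461; N=√[1·720·6·6]=160.996894
k: max(0,(0)−(-3))=3 … min(3+(0),3−(-3))=3
  k=3: (−1)^0·160.9969/(36)·0.6227^3·0.7825^3 = +0.517295
d^3_{-3,0}(1.7972) = +0.517295

d=0.5173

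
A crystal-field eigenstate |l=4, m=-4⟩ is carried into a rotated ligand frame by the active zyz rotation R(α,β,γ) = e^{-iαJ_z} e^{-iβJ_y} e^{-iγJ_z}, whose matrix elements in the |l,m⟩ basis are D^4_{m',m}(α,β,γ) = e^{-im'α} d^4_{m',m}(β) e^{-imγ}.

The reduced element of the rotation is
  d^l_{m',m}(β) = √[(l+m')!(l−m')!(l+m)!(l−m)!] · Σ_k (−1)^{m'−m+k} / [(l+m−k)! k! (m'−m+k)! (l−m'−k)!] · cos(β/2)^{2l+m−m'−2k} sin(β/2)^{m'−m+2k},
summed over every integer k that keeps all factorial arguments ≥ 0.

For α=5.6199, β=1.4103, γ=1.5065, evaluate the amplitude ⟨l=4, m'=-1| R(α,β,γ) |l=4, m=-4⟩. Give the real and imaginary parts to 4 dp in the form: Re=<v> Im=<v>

Re=-0.3159 Im=0.4153

First d^4_{-1,-4}(β=1.4103), then the phase factors e^{-i(-1)α} and e^{-i(-4)γ}:
Half-angle: c=0.761514, s=0.648148. N=√(6·120·1·40320)=5387.986637
k: max(0,(-4)−(-1))=0 … min(4+(-4),4−(-1))=0
  k=0: (−1)^3·5387.9866/(720)·0.7615^5·0.6481^3 = -0.521804
d^4_{-1,-4}(1.4103) = -0.521804
Phases: e^{-i·(-1)·5.6199}=+0.787974-0.615709i, e^{-i·(-4)·1.5065}=+0.967110-0.254359i ⇒ D=-0.315924+0.415297i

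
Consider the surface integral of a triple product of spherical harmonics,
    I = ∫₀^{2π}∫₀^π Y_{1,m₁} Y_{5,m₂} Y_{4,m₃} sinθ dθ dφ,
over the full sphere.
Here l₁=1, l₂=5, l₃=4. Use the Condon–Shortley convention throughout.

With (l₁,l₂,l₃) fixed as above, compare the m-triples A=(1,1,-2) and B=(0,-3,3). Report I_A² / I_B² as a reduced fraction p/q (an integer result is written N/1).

Same 1,5,4: normalisation and zero-m 3j drop out of the ratio.
A: Δ: 2! 0! 8! / 11! → 1/495; sum: t=0:+1/2880 = 1/2880; 3j²(1 5 4; 1 1 -2) = Δ·Π!·Σ² = 2/165  (sign +1)
B: Δ: 2! 0! 8! / 11! → 1/495; sum: t=1:−1/5040 = -1/5040; 3j²(1 5 4; 0 -3 3) = Δ·Π!·Σ² = 16/495  (sign +1)
I_A²/I_B² = (2/165)/(16/495) = 3/8

3/8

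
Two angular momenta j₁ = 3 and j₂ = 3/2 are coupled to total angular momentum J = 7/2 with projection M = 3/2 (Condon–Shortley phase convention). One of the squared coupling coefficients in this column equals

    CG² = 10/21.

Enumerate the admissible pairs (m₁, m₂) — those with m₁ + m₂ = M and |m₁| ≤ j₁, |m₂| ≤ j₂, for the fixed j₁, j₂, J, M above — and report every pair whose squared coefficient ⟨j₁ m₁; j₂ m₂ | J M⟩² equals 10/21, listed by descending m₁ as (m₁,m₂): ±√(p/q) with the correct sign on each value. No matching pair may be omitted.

(0,3/2): −√(10/21)

Admissible pairs with m₁+m₂ = M = 3/2: (0,3/2), (1,1/2), (2,-1/2), (3,-3/2)
  (m₁,m₂)=(3,-3/2): CG² = 2/21, CG = +√(2/21)
  (m₁,m₂)=(2,-1/2): CG² = 3/7, CG = +√(3/7)
  (m₁,m₂)=(1,1/2): CG² = 0/1, CG = 0
  (m₁,m₂)=(0,3/2): CG² = 10/21, CG = −√(10/21)   ← matches the target
Pairs with CG² = 10/21: (0,3/2): −√(10/21)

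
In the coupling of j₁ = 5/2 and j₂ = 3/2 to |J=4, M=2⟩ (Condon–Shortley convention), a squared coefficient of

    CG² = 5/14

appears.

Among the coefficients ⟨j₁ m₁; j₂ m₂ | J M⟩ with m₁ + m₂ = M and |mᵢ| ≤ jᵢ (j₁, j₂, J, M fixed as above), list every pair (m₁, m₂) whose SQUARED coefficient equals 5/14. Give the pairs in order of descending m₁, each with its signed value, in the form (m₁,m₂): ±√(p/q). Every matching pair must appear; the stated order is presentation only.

(1/2,3/2): +√(5/14)

Admissible pairs with m₁+m₂ = M = 2: (1/2,3/2), (3/2,1/2), (5/2,-1/2)
  (m₁,m₂)=(5/2,-1/2): CG² = 3/28, CG = +√(3/28)
  (m₁,m₂)=(3/2,1/2): CG² = 15/28, CG = +√(15/28)
  (m₁,m₂)=(1/2,3/2): CG² = 5/14, CG = +√(5/14)   ← matches the target
Pairs with CG² = 5/14: (1/2,3/2): +√(5/14)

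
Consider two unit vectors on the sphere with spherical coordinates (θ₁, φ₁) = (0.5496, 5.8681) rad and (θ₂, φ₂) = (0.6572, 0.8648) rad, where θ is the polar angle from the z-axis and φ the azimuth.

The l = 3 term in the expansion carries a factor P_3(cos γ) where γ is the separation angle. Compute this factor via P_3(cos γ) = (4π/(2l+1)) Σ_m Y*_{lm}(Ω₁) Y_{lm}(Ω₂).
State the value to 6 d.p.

-0.023501

Addition theorem: P_3(cos γ) = (4π/7) Σ_m Y*_{lm}(Ω₁) Y_{lm}(Ω₂), m = −3…3:
  term(m=-3) = (-0.004333, 0.003635)   from Y*(Ω₁)=(0.019017, -0.056340), Y(Ω₂)=(-0.081234, -0.049492)
  term(m=-2) = (-0.059987, -0.039458)   from Y*(Ω₁)=(0.160442, -0.175493), Y(Ω₂)=(-0.047751, -0.298163)
  term(m=-1) = (0.053770, -0.179588)   from Y*(Ω₁)=(0.407166, -0.179434), Y(Ω₂)=(0.273347, -0.320608)
  term(m=+0) = (0.008009, 0.000000)   from Y*(Ω₁)=(0.202315, -0.000000), Y(Ω₂)=(0.039587, 0.000000)
  term(m=+1) = (0.053770, 0.179588)   from Y*(Ω₁)=(-0.407166, -0.179434), Y(Ω₂)=(-0.273347, -0.320608)
  term(m=+2) = (-0.059987, 0.039458)   from Y*(Ω₁)=(0.160442, 0.175493), Y(Ω₂)=(-0.047751, 0.298163)
  term(m=+3) = (-0.004333, -0.003635)   from Y*(Ω₁)=(-0.019017, -0.056340), Y(Ω₂)=(0.081234, -0.049492)
Total Σ_m = (-0.013091, 0.000000). Multiply by 1.795196: (-0.023501, 0.000000). P_3(cos γ) = -0.023501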